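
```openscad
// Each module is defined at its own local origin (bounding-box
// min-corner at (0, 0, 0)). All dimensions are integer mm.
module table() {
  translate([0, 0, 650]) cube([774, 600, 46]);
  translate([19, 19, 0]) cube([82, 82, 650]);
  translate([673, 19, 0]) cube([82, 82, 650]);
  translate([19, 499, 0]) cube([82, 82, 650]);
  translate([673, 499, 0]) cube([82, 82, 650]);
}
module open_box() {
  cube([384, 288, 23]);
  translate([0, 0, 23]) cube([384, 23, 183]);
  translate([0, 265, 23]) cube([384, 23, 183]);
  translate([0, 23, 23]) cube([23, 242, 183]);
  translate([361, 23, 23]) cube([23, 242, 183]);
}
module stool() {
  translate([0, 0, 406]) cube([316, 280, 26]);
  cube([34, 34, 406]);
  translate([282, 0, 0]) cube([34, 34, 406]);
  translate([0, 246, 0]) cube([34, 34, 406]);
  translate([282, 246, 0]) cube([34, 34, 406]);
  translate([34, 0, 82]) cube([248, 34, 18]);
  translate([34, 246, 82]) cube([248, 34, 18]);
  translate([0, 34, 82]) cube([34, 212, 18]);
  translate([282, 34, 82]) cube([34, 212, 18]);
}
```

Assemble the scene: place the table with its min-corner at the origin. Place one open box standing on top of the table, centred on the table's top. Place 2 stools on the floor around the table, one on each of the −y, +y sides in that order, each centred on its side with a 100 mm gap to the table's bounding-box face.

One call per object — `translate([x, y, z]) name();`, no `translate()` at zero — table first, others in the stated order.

table();
translate([195, 156, 696]) open_box();
translate([229, -380, 0]) stool();
translate([229, 700, 0]) stool();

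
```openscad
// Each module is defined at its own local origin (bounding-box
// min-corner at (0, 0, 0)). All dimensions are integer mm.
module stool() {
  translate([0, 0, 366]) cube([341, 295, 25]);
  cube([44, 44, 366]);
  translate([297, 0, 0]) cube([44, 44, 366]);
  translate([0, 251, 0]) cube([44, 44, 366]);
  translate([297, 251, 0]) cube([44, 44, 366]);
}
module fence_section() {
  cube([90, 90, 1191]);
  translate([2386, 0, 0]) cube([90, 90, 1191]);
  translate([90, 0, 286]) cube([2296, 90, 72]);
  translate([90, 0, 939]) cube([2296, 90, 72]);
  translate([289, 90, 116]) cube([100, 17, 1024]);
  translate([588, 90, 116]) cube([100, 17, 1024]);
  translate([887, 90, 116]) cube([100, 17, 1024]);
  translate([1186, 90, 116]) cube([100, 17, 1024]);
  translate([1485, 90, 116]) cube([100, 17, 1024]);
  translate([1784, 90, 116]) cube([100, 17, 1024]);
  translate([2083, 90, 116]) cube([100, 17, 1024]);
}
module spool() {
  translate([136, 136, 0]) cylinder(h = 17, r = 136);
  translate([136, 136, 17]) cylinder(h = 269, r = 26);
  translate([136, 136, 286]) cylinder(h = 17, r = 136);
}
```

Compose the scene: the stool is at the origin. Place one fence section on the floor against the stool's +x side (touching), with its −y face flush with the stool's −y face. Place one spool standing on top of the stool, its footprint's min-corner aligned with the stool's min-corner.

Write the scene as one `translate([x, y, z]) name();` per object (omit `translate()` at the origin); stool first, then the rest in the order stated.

stool();
translate([341, 0, 0]) fence_section();
translate([0, 0, 391]) spool();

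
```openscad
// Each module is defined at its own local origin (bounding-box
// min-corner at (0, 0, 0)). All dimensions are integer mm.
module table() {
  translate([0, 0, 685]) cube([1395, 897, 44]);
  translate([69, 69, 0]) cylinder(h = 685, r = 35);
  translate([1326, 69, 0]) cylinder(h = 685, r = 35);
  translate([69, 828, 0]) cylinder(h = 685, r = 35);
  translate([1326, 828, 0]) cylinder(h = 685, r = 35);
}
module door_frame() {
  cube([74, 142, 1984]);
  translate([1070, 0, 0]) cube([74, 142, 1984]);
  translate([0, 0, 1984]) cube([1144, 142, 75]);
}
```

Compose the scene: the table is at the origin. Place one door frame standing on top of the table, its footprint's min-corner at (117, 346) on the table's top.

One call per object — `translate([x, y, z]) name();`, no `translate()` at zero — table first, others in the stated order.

table();
translate([117, 346, 729]) door_frame();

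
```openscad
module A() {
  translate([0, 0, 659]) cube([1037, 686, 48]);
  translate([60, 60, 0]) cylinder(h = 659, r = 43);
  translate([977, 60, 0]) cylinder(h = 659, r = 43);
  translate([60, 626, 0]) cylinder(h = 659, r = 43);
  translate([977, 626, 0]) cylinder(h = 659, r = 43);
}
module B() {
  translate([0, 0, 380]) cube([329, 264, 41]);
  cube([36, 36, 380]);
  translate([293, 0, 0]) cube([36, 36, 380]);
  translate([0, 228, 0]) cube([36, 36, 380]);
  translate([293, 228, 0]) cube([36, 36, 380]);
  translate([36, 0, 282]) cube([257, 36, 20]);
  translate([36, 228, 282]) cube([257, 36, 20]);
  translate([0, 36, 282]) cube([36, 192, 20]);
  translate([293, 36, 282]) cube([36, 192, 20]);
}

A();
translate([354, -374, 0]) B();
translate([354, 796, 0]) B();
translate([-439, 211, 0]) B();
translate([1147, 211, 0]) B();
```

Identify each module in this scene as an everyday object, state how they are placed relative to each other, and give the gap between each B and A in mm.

Each stool's nearest face is 110 mm from the table's bounding box.

A is a table. B is a stool. Four stools sit around the table at the −y, +y, −x, +x sides. The gap between each stool and the table is 110 mm.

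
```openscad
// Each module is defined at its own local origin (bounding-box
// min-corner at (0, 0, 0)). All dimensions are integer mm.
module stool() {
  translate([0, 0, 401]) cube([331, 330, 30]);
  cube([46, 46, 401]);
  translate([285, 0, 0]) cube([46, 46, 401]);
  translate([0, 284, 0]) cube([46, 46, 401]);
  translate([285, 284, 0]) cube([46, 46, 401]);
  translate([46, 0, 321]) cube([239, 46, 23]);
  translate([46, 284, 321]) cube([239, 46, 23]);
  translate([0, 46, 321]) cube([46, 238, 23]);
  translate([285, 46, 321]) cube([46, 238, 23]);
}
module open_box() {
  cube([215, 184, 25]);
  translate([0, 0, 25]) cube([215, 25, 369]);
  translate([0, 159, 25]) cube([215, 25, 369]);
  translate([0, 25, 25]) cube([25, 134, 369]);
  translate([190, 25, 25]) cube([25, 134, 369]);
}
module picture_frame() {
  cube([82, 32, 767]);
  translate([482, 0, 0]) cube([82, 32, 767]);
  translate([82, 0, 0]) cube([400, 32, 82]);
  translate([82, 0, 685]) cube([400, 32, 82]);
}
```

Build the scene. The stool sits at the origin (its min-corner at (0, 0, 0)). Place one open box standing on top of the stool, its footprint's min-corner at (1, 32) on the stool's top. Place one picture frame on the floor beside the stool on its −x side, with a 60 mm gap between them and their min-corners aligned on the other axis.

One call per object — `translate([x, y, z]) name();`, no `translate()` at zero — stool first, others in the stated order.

stool();
translate([1, 32, 431]) open_box();
translate([-624, 0, 0]) picture_frame();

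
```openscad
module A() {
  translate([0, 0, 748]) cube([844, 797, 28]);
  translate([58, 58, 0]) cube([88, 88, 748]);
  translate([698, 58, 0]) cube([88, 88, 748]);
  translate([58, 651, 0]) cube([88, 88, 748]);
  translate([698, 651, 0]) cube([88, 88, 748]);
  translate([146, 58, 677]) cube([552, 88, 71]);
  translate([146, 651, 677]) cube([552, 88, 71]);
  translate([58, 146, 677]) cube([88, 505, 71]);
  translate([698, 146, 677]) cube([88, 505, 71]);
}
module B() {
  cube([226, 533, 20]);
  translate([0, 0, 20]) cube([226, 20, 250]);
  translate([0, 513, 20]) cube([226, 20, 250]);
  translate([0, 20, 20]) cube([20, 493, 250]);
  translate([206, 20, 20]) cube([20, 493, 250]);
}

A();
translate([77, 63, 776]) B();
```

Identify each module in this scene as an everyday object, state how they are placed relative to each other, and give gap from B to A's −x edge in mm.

The open box's min-x is at 77; the table's min-x is 0; gap = 77 mm.

A is a table. B is an open box. The open box is on top of the table. The gap from the open box to the table's −x edge is 77 mm.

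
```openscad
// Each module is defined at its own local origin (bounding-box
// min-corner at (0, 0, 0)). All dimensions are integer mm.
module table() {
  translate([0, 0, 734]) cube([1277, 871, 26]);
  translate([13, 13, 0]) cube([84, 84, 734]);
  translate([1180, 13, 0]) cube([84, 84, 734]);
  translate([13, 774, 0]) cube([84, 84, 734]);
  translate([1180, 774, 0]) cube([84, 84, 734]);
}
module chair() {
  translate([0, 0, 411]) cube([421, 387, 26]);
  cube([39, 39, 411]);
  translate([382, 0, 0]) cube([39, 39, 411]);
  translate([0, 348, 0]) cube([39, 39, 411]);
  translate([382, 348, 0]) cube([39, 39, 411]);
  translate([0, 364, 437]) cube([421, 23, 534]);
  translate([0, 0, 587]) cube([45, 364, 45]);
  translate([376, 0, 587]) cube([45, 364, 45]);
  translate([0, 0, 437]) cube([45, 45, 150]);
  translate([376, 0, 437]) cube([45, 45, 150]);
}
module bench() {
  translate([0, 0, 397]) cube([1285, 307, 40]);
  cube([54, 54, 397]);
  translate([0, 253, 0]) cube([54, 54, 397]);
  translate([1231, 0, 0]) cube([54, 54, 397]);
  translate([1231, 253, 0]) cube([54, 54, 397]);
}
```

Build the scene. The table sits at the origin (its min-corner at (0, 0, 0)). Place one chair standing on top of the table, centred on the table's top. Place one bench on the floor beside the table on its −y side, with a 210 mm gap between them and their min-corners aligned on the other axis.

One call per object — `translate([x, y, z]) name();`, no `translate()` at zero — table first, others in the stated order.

table();
translate([428, 242, 760]) chair();
translate([0, -517, 0]) bench();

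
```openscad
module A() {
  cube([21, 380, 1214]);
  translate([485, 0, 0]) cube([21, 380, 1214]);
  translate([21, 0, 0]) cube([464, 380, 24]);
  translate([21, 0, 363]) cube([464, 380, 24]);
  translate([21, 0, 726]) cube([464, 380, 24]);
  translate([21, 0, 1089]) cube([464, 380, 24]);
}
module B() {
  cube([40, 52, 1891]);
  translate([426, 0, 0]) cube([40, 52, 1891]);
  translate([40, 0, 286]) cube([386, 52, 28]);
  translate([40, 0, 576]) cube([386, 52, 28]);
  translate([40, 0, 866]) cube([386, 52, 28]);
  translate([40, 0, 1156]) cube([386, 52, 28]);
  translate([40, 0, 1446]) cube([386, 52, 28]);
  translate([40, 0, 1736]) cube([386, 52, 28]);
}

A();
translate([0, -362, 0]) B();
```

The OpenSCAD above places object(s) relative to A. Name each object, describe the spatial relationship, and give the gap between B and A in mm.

The ladder's nearest face is 310 mm from the bookshelf's −y face.

A is a bookshelf. B is a ladder. The ladder is on the floor beside the bookshelf on its −y side. The gap between the ladder and the bookshelf is 310 mm.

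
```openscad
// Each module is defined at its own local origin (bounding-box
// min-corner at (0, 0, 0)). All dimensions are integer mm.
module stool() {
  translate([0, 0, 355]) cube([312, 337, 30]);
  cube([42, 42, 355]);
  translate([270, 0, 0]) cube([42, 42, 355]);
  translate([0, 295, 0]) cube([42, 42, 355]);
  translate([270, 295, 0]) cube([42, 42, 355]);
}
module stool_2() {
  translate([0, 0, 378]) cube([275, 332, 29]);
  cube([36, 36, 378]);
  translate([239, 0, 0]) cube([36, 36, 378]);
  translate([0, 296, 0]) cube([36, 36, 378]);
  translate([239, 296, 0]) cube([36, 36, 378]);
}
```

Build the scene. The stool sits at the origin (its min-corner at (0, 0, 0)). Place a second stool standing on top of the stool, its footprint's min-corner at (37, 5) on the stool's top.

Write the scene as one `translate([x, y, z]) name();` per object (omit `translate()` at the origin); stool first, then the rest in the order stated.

stool();
translate([37, 5, 385]) stool_2();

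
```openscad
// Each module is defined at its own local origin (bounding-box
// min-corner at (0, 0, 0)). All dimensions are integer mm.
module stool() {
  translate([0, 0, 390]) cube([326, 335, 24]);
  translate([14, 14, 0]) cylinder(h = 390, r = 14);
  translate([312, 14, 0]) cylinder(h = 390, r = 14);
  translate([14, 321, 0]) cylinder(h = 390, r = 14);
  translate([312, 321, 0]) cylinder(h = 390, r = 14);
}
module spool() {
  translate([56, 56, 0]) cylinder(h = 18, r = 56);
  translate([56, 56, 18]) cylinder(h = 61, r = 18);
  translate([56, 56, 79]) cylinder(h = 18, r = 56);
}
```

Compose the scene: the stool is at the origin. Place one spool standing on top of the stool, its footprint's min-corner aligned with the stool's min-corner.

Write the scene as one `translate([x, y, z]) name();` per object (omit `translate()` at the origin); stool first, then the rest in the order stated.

stool();
translate([0, 0, 414]) spool();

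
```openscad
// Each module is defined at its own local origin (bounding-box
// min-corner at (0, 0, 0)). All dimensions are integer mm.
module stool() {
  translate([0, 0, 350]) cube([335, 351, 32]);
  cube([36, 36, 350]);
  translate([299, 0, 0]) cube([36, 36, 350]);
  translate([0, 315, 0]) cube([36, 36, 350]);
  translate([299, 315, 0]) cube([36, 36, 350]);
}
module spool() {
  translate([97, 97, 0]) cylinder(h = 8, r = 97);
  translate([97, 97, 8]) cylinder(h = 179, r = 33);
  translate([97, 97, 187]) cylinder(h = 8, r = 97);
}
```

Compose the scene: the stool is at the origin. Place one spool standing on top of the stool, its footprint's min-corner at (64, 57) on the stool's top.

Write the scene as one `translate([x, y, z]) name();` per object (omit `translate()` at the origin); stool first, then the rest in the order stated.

stool();
translate([64, 57, 382]) spool();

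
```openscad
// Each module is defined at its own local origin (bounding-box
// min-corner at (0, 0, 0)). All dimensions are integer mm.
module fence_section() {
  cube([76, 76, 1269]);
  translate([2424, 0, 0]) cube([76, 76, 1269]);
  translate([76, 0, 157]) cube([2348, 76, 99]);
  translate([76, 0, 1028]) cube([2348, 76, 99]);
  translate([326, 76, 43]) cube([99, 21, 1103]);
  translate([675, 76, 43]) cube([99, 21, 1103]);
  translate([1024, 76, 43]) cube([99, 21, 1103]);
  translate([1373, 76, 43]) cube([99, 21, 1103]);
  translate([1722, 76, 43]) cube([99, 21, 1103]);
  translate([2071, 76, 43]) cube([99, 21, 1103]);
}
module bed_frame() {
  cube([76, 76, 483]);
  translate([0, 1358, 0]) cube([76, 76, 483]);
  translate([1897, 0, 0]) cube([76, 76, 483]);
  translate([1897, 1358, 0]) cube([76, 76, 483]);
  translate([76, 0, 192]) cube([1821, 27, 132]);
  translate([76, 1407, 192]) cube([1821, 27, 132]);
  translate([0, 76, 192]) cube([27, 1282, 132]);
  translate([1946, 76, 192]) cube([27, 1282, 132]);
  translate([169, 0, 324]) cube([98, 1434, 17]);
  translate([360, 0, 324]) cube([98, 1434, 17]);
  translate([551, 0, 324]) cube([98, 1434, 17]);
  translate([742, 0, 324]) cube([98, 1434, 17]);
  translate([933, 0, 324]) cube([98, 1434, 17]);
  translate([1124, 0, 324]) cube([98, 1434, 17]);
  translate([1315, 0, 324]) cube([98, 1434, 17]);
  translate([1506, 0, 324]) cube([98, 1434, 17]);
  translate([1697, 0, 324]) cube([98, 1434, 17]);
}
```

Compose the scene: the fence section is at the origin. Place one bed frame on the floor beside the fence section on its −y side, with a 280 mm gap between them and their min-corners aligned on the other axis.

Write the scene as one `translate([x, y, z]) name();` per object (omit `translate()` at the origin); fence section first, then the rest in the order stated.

fence_section();
translate([0, -1714, 0]) bed_frame();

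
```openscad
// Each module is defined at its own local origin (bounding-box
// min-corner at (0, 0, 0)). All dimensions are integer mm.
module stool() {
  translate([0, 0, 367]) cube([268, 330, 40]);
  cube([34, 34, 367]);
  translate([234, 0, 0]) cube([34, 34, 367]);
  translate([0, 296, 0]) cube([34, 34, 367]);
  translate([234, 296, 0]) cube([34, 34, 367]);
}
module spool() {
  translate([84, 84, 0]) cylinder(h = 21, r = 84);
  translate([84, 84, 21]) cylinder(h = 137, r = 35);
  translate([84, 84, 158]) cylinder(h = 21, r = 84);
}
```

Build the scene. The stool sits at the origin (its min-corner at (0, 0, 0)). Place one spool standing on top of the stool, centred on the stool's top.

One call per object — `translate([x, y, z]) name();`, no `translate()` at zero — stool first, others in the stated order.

stool();
translate([50, 81, 407]) spool();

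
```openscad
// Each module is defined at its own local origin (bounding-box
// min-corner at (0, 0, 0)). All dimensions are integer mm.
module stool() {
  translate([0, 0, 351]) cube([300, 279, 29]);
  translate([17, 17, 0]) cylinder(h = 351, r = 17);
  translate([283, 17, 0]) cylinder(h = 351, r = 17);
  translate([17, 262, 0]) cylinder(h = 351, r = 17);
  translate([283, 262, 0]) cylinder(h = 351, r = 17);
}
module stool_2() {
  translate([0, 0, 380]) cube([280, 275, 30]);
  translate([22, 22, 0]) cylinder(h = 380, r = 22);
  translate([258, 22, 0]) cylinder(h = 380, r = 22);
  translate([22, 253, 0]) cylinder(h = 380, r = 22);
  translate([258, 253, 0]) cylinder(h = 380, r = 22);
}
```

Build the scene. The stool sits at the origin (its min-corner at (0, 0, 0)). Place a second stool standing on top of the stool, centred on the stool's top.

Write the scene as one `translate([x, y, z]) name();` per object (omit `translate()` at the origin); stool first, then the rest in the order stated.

stool();
translate([10, 2, 380]) stool_2();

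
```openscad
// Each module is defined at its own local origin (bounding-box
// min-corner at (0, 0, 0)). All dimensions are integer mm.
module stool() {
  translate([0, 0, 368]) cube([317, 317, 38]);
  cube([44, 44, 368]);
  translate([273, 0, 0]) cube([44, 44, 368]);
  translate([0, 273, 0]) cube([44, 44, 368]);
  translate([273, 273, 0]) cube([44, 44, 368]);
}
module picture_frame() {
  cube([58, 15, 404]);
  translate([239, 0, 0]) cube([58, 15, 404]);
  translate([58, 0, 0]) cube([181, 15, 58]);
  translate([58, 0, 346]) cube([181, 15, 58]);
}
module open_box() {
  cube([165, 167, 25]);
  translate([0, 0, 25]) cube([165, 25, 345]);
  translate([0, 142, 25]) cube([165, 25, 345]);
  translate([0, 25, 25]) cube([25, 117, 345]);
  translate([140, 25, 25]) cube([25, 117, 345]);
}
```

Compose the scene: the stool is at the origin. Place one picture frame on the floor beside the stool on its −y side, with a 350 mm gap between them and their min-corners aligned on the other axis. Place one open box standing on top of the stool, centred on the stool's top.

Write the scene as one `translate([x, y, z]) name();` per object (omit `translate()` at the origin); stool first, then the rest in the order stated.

stool();
translate([0, -365, 0]) picture_frame();
translate([76, 75, 406]) open_box();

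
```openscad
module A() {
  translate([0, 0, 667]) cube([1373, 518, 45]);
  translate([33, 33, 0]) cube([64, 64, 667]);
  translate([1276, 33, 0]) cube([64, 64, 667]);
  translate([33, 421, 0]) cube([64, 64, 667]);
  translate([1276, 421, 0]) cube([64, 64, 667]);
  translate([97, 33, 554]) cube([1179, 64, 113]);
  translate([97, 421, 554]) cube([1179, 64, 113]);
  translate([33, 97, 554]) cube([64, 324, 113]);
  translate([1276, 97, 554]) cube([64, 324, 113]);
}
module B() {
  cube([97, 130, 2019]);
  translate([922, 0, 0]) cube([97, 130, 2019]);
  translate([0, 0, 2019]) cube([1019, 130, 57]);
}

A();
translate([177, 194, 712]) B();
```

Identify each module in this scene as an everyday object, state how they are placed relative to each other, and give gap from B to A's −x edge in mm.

The door frame's min-x is at 177; the table's min-x is 0; gap = 177 mm.

A is a table. B is a door frame. The door frame is on top of the table, centred. The gap from the door frame to the table's −x edge is 177 mm.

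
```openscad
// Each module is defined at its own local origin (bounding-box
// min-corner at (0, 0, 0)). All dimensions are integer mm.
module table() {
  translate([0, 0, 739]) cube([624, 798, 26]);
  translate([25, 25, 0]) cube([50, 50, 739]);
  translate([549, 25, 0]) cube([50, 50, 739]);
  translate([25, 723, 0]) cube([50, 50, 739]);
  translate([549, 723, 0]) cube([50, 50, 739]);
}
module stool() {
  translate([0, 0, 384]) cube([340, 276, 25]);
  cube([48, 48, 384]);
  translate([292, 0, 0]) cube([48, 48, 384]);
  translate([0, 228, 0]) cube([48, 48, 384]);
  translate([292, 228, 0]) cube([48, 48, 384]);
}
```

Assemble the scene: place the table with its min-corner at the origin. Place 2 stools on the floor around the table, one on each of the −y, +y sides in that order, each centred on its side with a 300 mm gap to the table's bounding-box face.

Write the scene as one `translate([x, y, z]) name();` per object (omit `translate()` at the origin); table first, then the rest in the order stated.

table();
translate([142, -576, 0]) stool();
translate([142, 1098, 0]) stool();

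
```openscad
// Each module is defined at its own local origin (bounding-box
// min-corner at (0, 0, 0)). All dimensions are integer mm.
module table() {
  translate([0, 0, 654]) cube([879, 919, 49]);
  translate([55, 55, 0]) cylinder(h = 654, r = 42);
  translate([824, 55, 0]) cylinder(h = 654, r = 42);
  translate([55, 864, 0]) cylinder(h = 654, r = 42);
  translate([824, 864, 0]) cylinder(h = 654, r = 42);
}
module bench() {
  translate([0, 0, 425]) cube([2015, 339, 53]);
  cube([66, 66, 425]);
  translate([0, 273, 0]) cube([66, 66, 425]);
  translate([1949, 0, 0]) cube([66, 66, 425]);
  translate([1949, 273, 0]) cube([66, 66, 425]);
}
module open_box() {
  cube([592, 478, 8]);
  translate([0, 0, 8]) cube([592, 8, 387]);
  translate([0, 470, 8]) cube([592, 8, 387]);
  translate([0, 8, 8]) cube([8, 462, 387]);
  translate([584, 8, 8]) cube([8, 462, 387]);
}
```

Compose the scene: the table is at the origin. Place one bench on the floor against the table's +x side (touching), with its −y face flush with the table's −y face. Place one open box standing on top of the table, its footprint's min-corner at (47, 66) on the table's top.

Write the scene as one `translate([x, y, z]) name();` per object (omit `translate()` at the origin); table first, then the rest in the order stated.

table();
translate([879, 0, 0]) bench();
translate([47, 66, 703]) open_box();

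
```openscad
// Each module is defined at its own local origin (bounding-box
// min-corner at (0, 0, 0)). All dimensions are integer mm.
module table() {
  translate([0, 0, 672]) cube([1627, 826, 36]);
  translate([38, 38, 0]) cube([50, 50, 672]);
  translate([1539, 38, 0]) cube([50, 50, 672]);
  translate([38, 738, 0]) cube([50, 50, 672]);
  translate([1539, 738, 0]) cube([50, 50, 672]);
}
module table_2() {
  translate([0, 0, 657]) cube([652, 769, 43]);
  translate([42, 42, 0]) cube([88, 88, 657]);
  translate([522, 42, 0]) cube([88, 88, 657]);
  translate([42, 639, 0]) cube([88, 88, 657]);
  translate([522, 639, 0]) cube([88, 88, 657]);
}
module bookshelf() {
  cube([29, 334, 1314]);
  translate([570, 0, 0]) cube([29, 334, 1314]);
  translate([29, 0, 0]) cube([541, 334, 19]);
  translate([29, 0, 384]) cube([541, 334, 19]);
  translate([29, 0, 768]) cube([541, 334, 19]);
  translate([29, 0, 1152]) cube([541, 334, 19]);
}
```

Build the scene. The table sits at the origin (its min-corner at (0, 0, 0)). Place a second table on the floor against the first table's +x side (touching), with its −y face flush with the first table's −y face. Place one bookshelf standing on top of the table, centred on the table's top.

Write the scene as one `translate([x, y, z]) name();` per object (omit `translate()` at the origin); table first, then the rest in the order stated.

table();
translate([1627, 0, 0]) table_2();
translate([514, 246, 708]) bookshelf();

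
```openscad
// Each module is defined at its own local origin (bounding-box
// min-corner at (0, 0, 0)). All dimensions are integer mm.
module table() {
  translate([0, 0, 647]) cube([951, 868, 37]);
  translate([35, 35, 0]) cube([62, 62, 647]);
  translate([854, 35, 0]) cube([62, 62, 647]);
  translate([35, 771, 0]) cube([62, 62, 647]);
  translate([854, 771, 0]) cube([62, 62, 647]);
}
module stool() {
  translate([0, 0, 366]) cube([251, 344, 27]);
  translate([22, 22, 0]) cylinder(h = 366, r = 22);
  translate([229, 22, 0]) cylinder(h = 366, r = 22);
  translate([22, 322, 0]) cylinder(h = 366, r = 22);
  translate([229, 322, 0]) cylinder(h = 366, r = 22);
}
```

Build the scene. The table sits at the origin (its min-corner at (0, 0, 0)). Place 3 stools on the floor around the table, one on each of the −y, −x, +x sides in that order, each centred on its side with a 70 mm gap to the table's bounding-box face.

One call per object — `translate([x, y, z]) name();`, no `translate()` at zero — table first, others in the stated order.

table();
translate([350, -414, 0]) stool();
translate([-321, 262, 0]) stool();
translate([1021, 262, 0]) stool();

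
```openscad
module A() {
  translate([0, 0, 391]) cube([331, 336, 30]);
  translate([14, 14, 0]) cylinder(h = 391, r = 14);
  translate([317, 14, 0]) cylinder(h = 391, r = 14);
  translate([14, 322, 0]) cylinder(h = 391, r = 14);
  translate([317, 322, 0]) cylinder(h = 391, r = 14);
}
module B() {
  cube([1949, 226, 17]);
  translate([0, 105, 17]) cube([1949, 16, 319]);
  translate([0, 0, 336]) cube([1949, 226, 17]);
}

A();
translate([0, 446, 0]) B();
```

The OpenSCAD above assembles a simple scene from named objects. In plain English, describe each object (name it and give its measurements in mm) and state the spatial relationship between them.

A is a four-legged stool. The seat is a 331×336×30 mm slab whose top surface is at z = 421 mm; four round legs, each 28 mm in diameter, run from the floor (z = 0) to the underside of the seat, each leg's axis is inset half a diameter from the nearest pair of seat edges (so the leg's bounding box is flush with the corner).

B is an I-beam lying along x, 1949 mm long. Overall section height 353 mm. Two flanges 226 mm wide (y) and 17 mm thick, one on the floor and one at the top; a web 16 mm thick runs between them, centred on the flange width.

The I-beam is on the floor beside the stool on its +y side.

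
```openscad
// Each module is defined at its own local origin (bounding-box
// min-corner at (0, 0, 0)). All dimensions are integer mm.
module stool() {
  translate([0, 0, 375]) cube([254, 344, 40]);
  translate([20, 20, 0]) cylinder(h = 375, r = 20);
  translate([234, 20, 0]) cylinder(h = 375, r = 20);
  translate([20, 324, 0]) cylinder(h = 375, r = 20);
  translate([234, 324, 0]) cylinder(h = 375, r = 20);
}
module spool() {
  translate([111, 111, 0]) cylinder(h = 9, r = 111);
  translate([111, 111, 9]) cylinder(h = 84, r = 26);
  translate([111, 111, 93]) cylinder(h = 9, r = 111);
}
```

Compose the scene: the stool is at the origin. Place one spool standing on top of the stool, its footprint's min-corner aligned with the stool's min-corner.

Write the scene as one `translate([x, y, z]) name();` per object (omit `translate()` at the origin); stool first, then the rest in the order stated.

stool();
translate([0, 0, 415]) spool();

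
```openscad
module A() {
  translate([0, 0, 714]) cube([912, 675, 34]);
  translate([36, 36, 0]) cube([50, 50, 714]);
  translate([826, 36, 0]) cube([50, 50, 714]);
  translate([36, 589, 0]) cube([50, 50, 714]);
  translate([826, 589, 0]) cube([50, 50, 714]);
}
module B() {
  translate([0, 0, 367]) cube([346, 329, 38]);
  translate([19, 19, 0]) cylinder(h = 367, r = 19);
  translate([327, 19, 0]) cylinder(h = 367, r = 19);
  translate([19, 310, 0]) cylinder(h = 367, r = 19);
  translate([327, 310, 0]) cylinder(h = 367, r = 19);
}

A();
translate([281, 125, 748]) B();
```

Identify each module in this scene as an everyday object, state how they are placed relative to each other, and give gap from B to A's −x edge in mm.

A is a table. B is a stool. The stool is on top of the table. The gap from the stool to the table's −x edge is 281 mm.

The stool's min-x is at 281; the table's min-x is 0; gap = 281 mm.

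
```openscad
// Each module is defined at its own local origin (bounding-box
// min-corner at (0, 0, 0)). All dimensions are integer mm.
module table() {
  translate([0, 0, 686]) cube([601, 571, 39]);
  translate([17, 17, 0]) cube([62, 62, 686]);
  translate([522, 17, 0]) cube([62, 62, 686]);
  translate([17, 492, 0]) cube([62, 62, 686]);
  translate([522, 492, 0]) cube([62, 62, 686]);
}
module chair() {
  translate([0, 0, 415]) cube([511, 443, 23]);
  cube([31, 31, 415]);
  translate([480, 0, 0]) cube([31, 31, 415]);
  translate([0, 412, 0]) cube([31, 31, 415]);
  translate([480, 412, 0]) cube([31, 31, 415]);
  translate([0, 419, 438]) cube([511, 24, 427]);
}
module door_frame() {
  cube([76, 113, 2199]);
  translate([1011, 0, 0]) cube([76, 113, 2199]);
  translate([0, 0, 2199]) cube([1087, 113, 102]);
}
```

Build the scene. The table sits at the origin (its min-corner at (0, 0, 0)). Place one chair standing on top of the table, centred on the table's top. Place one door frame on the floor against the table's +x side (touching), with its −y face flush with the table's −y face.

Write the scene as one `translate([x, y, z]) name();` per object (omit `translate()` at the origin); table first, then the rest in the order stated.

table();
translate([45, 64, 725]) chair();
translate([601, 0, 0]) door_frame();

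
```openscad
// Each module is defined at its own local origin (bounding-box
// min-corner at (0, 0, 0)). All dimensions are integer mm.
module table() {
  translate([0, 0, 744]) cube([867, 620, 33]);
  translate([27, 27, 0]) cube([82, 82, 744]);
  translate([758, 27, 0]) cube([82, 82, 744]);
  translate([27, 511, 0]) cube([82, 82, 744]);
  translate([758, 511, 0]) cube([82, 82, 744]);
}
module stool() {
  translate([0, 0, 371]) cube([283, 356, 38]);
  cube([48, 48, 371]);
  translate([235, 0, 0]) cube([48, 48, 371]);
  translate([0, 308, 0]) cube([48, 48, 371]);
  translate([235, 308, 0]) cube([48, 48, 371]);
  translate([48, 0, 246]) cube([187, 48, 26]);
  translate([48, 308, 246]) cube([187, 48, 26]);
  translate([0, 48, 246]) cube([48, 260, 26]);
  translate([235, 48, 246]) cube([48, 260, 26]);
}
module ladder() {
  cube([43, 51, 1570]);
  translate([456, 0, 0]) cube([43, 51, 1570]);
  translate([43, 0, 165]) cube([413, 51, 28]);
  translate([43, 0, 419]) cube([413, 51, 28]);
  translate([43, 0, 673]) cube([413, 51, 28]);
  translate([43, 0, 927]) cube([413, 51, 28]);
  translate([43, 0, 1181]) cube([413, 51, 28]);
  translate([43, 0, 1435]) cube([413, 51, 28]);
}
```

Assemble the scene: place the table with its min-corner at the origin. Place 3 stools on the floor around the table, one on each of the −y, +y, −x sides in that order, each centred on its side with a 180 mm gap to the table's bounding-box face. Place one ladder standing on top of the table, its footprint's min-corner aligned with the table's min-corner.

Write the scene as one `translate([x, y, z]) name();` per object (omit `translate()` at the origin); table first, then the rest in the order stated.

table();
translate([292, -536, 0]) stool();
translate([292, 800, 0]) stool();
translate([-463, 132, 0]) stool();
translate([0, 0, 777]) ladder();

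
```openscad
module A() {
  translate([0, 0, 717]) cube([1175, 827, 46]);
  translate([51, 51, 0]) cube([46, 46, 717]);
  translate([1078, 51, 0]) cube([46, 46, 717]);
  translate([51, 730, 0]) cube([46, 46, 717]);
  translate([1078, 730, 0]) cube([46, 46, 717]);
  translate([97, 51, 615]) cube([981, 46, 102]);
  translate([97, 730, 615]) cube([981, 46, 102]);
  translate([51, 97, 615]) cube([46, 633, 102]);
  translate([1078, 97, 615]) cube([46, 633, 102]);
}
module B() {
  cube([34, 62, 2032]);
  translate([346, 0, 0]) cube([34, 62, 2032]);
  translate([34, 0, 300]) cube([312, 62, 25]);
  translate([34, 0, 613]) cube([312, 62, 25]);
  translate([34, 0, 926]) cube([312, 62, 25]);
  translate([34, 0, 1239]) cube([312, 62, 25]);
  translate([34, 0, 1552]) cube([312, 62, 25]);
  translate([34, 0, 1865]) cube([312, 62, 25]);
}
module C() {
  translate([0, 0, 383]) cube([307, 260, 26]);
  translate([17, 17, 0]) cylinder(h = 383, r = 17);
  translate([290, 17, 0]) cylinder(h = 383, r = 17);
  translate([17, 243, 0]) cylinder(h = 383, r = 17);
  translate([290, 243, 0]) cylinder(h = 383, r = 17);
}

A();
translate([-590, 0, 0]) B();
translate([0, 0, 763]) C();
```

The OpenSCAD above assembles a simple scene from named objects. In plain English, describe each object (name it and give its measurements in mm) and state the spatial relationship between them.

A is a table: top 1175 mm (x) × 827 mm (y), 46 mm thick, upper face at z = 763 mm, on four 46×46 mm square legs, each inset 51 mm from the nearest pair of top edges, running from z = 0 to the bottom of the top. Four apron rails, 46 mm thick and 102 mm tall, run between adjacent legs with their top edges flush with the underside of the top and their outer faces flush with the legs' outer faces.

B is a wooden ladder with two side rails of 34×62 mm section and 2032 mm height, set 380 mm apart overall. Between them run 6 rectangular rungs (62 mm deep, 25 mm thick), front faces flush with the rails' −y face. The bottom of the first rung is 300 mm above the floor and each subsequent rung is 313 mm higher than the one below.

C is a four-legged stool. The seat is 307×260 mm, 26 mm thick, top at z = 409 mm. It stands on four round legs, each 34 mm in diameter, from z = 0 to the seat underside, each leg's axis is inset half a diameter from the nearest pair of seat edges (so the leg's bounding box is flush with the corner).

The ladder is on the floor beside the table on its −x side. The stool is on top of the table.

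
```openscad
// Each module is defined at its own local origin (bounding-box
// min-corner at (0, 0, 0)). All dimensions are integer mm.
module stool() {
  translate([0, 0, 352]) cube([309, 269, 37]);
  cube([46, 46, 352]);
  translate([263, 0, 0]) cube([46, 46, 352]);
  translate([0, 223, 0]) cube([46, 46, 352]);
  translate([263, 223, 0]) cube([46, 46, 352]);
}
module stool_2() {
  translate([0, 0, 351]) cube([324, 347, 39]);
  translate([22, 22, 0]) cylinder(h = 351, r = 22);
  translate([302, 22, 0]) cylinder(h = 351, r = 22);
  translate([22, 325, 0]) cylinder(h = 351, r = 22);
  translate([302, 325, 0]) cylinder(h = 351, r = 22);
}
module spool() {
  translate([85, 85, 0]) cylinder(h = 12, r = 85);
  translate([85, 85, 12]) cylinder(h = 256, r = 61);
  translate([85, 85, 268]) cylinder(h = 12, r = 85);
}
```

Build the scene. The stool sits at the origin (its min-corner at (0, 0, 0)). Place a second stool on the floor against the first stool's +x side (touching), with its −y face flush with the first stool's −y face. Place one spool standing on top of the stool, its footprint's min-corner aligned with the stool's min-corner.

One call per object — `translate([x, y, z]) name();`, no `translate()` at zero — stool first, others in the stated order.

stool();
translate([309, 0, 0]) stool_2();
translate([0, 0, 389]) spool();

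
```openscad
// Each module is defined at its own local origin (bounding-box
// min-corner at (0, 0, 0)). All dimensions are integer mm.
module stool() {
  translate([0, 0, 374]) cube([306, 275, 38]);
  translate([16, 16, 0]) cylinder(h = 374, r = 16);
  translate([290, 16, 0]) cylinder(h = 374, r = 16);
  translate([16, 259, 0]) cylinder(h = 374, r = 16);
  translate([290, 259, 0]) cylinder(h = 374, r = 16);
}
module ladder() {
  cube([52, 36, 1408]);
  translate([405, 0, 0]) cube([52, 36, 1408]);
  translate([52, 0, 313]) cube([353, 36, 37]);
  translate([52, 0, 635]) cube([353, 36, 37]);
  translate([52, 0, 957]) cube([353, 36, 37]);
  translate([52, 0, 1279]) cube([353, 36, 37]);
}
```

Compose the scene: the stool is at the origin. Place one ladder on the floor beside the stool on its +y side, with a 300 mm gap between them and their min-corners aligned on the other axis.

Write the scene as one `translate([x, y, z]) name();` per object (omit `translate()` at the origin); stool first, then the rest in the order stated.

stool();
translate([0, 575, 0]) ladder();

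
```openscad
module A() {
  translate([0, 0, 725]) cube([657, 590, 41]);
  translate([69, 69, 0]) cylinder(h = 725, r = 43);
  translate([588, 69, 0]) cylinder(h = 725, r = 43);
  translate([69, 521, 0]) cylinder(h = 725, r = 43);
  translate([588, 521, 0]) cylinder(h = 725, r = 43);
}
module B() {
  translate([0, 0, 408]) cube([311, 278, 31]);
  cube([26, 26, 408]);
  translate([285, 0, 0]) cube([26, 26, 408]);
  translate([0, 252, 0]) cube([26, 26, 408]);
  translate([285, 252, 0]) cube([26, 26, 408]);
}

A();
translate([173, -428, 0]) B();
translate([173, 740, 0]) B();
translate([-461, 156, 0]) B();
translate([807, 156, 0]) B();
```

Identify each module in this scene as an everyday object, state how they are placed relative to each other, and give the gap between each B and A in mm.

Each stool's nearest face is 150 mm from the table's bounding box.

A is a table. B is a stool. Four stools sit around the table at the −y, +y, −x, +x sides. The gap between each stool and the table is 150 mm.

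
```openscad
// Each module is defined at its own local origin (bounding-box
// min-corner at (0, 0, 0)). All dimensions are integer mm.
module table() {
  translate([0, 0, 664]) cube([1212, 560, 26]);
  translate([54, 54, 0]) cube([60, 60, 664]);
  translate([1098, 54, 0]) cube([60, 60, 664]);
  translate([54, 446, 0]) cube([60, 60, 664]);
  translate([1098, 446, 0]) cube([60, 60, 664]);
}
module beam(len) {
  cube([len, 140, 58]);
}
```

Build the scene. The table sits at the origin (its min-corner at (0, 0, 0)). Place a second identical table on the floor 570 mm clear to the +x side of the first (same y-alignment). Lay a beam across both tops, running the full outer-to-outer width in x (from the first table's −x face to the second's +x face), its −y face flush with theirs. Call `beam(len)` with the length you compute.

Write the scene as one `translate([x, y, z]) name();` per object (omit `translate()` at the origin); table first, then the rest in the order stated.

table();
translate([1782, 0, 0]) table();
translate([0, 0, 690]) beam(2994);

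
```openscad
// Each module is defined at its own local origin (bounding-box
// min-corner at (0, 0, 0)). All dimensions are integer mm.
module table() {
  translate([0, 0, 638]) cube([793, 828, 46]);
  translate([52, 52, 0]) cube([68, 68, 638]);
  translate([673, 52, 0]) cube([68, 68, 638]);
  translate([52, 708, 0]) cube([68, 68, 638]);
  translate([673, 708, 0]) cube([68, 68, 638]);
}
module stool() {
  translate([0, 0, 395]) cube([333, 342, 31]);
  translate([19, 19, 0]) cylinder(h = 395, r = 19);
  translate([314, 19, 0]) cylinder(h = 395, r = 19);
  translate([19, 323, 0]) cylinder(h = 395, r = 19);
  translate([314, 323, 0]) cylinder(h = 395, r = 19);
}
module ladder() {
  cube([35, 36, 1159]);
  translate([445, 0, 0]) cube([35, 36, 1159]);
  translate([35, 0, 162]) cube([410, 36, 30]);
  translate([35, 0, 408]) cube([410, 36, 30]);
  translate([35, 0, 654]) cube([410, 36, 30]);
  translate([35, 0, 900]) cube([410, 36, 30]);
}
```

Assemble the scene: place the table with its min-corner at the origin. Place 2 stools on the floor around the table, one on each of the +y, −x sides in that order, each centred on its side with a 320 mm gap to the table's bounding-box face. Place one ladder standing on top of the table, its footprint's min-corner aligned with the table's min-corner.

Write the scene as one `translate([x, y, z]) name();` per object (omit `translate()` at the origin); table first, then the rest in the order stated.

table();
translate([230, 1148, 0]) stool();
translate([-653, 243, 0]) stool();
translate([0, 0, 684]) ladder();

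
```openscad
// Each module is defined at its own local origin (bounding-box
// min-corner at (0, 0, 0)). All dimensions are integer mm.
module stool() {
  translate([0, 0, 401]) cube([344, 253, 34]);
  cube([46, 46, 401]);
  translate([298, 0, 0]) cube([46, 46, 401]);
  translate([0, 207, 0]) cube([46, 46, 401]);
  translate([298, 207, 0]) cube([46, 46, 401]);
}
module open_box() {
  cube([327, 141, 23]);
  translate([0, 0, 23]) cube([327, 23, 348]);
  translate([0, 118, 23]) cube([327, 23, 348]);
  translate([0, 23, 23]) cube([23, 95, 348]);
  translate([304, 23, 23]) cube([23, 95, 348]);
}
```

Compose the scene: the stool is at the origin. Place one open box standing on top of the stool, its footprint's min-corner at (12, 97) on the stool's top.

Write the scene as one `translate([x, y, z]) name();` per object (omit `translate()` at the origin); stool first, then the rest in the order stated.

stool();
translate([12, 97, 435]) open_box();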